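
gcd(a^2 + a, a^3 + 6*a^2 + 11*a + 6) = a + 1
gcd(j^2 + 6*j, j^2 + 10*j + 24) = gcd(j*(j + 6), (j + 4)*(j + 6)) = j + 6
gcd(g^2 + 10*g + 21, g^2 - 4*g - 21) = g + 3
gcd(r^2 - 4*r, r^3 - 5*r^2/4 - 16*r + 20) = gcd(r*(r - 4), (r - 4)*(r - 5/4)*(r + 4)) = r - 4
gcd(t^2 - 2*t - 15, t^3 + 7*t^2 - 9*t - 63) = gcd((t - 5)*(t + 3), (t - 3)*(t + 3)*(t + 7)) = t + 3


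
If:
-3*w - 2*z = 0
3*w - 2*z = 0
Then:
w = 0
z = 0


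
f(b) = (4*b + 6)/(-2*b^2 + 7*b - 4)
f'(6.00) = 0.32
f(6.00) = -0.88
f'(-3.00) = -0.03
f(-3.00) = 0.14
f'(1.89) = 3.66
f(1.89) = 6.50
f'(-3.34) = -0.02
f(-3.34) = 0.15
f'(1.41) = -2.30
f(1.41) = 6.15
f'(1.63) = 0.54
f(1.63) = 5.97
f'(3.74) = 4.28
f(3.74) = -3.62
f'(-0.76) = -0.65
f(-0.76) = -0.28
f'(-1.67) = -0.17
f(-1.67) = 0.03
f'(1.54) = -0.50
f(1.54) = 5.97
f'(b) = (4*b - 7)*(4*b + 6)/(-2*b^2 + 7*b - 4)^2 + 4/(-2*b^2 + 7*b - 4)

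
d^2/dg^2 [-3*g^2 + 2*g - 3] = -6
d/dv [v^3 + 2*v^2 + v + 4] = 3*v^2 + 4*v + 1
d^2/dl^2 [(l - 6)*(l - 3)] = 2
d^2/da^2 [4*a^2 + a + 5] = 8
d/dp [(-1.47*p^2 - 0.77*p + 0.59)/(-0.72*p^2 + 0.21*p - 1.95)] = (-0.8631*p^2 + 6.5826*p + 1.3776)/(0.5184*p^4 - 0.3024*p^3 + 2.8521*p^2 - 0.819*p + 3.8025)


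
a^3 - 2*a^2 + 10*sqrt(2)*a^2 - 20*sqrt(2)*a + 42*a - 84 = (a - 2)*(a + 3*sqrt(2))*(a + 7*sqrt(2))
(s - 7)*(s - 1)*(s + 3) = s^3 - 5*s^2 - 17*s + 21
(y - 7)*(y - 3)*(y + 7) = y^3 - 3*y^2 - 49*y + 147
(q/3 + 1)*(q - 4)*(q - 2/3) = q^3/3 - 5*q^2/9 - 34*q/9 + 8/3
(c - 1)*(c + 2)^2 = c^3 + 3*c^2 - 4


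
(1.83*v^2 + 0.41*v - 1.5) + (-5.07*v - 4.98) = 1.83*v^2 - 4.66*v - 6.48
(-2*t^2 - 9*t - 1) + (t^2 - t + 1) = -t^2 - 10*t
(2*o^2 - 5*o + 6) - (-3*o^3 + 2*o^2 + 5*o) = 3*o^3 - 10*o + 6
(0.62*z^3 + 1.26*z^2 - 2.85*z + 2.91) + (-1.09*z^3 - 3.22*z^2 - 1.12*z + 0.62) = -0.47*z^3 - 1.96*z^2 - 3.97*z + 3.53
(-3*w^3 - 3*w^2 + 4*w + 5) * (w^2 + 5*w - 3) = -3*w^5 - 18*w^4 - 2*w^3 + 34*w^2 + 13*w - 15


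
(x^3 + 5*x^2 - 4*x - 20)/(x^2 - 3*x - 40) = (x^2 - 4)/(x - 8)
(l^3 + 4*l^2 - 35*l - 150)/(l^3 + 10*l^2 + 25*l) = (l - 6)/l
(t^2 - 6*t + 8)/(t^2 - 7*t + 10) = (t - 4)/(t - 5)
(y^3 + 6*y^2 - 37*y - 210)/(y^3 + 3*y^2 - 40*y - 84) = (y + 5)/(y + 2)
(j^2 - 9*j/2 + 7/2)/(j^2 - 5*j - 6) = (-2*j^2 + 9*j - 7)/(2*(-j^2 + 5*j + 6))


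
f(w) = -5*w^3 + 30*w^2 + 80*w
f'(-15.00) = -4195.00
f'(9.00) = -595.00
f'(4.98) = 6.79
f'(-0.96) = 8.58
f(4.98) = 524.88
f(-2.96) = 155.72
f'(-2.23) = -128.39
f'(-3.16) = -259.38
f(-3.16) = 204.54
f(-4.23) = 576.82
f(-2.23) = 26.23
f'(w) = -15*w^2 + 60*w + 80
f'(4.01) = 79.40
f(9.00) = -495.00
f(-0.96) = -44.73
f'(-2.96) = -229.02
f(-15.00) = 22425.00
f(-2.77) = 114.86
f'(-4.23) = -442.19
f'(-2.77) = -201.29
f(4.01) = 480.80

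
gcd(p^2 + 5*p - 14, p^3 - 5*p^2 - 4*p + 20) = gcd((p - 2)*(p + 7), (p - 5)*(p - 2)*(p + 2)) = p - 2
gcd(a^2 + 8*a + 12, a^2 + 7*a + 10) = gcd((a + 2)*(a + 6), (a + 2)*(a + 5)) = a + 2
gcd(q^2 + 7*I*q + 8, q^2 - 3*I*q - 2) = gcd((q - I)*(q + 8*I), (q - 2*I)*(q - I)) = q - I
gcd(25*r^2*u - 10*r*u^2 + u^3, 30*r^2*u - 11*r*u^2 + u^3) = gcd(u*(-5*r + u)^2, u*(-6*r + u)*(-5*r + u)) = 5*r*u - u^2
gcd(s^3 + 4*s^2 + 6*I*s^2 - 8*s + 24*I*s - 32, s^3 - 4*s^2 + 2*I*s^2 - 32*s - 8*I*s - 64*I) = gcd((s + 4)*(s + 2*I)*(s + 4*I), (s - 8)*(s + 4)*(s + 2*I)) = s^2 + s*(4 + 2*I) + 8*I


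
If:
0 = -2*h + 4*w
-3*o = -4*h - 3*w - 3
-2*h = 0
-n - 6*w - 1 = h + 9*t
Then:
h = 0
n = -9*t - 1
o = 1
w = 0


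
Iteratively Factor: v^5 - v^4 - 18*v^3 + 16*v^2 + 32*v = (v + 4)*(v^4 - 5*v^3 + 2*v^2 + 8*v) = v*(v + 4)*(v^3 - 5*v^2 + 2*v + 8) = v*(v - 2)*(v + 4)*(v^2 - 3*v - 4) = v*(v - 2)*(v + 1)*(v + 4)*(v - 4)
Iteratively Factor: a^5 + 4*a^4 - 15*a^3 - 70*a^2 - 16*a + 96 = (a + 3)*(a^4 + a^3 - 18*a^2 - 16*a + 32) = (a - 4)*(a + 3)*(a^3 + 5*a^2 + 2*a - 8) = (a - 4)*(a + 3)*(a + 4)*(a^2 + a - 2) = (a - 4)*(a - 1)*(a + 3)*(a + 4)*(a + 2)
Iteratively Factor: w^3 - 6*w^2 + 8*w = (w)*(w^2 - 6*w + 8) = w*(w - 2)*(w - 4)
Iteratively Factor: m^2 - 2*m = (m)*(m - 2)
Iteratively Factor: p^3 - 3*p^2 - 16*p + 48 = (p - 3)*(p^2 - 16) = (p - 4)*(p - 3)*(p + 4)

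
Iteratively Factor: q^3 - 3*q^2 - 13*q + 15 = (q - 5)*(q^2 + 2*q - 3) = (q - 5)*(q + 3)*(q - 1)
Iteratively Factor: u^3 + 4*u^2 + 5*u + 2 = (u + 2)*(u^2 + 2*u + 1) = (u + 1)*(u + 2)*(u + 1)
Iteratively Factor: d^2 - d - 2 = (d + 1)*(d - 2)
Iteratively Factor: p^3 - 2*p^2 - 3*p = (p + 1)*(p^2 - 3*p) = p*(p + 1)*(p - 3)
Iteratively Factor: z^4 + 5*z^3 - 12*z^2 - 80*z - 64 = (z + 4)*(z^3 + z^2 - 16*z - 16) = (z + 1)*(z + 4)*(z^2 - 16) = (z - 4)*(z + 1)*(z + 4)*(z + 4)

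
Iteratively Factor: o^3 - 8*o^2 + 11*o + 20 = (o - 4)*(o^2 - 4*o - 5) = (o - 4)*(o + 1)*(o - 5)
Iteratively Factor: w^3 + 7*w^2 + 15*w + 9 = (w + 1)*(w^2 + 6*w + 9) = (w + 1)*(w + 3)*(w + 3)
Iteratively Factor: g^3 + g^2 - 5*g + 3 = (g - 1)*(g^2 + 2*g - 3) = (g - 1)*(g + 3)*(g - 1)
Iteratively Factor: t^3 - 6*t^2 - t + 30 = (t - 5)*(t^2 - t - 6) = (t - 5)*(t + 2)*(t - 3)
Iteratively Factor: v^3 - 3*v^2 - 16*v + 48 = (v + 4)*(v^2 - 7*v + 12) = (v - 4)*(v + 4)*(v - 3)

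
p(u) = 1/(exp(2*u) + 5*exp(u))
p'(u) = (-2*exp(2*u) - 5*exp(u))/(exp(2*u) + 5*exp(u))^2 = (-2*exp(u) - 5)*exp(-u)/(exp(u) + 5)^2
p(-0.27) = 0.23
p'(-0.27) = -0.26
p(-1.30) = 0.70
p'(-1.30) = -0.73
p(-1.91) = 1.31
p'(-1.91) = -1.35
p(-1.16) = 0.60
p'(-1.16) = -0.64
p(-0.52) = 0.30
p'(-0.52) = -0.33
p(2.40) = 0.01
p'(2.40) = -0.01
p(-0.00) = 0.17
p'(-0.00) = -0.19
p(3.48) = 0.00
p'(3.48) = -0.00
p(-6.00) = 80.65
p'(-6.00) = -80.69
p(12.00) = 0.00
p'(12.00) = 0.00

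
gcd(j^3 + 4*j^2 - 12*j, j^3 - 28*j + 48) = j^2 + 4*j - 12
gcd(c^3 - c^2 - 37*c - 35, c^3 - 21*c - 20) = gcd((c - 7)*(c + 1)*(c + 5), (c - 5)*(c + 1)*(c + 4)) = c + 1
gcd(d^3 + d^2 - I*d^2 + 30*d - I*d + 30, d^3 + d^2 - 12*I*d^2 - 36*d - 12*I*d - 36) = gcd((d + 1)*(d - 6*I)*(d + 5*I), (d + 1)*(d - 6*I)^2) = d^2 + d*(1 - 6*I) - 6*I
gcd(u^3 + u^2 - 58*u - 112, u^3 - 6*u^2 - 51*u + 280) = u^2 - u - 56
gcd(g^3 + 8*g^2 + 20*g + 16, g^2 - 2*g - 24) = g + 4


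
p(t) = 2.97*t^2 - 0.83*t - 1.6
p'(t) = 5.94*t - 0.83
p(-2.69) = 22.12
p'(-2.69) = -16.81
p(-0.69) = 0.39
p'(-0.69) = -4.93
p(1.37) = 2.84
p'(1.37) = 7.31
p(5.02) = 69.08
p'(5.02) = 28.99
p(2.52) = 15.17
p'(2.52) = 14.14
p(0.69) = -0.76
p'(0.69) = 3.27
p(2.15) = 10.34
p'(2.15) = 11.94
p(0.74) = -0.59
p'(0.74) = 3.57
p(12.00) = 416.12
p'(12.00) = 70.45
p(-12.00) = 436.04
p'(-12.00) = -72.11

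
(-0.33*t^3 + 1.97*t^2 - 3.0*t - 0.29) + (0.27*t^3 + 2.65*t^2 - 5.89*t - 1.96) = -0.06*t^3 + 4.62*t^2 - 8.89*t - 2.25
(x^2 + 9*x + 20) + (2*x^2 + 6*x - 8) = 3*x^2 + 15*x + 12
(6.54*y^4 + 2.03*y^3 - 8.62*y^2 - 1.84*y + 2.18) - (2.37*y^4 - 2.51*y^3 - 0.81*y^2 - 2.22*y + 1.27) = 4.17*y^4 + 4.54*y^3 - 7.81*y^2 + 0.38*y + 0.91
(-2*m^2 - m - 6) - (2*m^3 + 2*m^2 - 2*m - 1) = -2*m^3 - 4*m^2 + m - 5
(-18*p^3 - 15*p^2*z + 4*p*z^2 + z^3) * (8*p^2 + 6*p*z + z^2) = -144*p^5 - 228*p^4*z - 76*p^3*z^2 + 17*p^2*z^3 + 10*p*z^4 + z^5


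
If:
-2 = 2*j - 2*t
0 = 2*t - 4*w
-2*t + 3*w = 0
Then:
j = -1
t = 0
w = 0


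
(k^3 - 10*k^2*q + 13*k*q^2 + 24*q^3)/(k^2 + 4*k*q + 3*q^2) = (k^2 - 11*k*q + 24*q^2)/(k + 3*q)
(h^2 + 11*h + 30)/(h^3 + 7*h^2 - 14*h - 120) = 1/(h - 4)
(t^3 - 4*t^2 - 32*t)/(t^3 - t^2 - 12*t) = (-t^2 + 4*t + 32)/(-t^2 + t + 12)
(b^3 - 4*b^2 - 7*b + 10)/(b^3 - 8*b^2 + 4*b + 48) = (b^2 - 6*b + 5)/(b^2 - 10*b + 24)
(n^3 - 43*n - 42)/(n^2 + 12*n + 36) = (n^2 - 6*n - 7)/(n + 6)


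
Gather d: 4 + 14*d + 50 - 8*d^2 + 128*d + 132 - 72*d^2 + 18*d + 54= -80*d^2 + 160*d + 240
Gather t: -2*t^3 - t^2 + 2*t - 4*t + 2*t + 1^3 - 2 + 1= -2*t^3 - t^2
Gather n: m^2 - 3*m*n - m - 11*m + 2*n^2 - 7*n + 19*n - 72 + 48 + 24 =m^2 - 12*m + 2*n^2 + n*(12 - 3*m)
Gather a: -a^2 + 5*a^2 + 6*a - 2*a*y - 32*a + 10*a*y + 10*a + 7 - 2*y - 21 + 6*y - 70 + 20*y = 4*a^2 + a*(8*y - 16) + 24*y - 84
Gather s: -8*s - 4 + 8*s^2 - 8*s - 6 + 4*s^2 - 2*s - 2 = 12*s^2 - 18*s - 12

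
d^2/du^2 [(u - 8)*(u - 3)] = 2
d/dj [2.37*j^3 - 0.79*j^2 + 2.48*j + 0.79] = 7.11*j^2 - 1.58*j + 2.48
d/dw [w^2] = 2*w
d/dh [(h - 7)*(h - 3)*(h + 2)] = 3*h^2 - 16*h + 1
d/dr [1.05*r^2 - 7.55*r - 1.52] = 2.1*r - 7.55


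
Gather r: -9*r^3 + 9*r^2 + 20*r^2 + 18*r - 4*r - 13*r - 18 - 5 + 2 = -9*r^3 + 29*r^2 + r - 21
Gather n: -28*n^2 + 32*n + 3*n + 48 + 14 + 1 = -28*n^2 + 35*n + 63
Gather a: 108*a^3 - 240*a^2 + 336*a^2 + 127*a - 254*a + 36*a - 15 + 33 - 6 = 108*a^3 + 96*a^2 - 91*a + 12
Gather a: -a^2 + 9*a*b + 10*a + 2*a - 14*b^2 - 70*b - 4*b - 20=-a^2 + a*(9*b + 12) - 14*b^2 - 74*b - 20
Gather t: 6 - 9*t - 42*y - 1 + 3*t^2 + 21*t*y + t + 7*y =3*t^2 + t*(21*y - 8) - 35*y + 5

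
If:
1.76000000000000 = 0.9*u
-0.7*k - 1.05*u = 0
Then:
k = -2.93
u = 1.96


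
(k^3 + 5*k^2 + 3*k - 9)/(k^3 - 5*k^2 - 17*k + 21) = (k + 3)/(k - 7)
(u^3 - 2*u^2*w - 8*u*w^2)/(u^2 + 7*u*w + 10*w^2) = u*(u - 4*w)/(u + 5*w)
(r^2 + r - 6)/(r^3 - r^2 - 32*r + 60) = (r + 3)/(r^2 + r - 30)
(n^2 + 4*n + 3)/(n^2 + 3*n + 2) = (n + 3)/(n + 2)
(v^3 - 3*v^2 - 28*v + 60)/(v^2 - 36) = (v^2 + 3*v - 10)/(v + 6)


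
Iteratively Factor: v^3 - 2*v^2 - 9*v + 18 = (v + 3)*(v^2 - 5*v + 6) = (v - 2)*(v + 3)*(v - 3)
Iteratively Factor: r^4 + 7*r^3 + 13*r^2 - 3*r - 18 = (r + 3)*(r^3 + 4*r^2 + r - 6) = (r + 2)*(r + 3)*(r^2 + 2*r - 3) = (r - 1)*(r + 2)*(r + 3)*(r + 3)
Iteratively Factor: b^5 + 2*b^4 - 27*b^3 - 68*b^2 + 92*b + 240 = (b - 2)*(b^4 + 4*b^3 - 19*b^2 - 106*b - 120) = (b - 2)*(b + 2)*(b^3 + 2*b^2 - 23*b - 60) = (b - 5)*(b - 2)*(b + 2)*(b^2 + 7*b + 12) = (b - 5)*(b - 2)*(b + 2)*(b + 3)*(b + 4)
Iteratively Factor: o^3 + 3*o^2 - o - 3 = (o + 1)*(o^2 + 2*o - 3) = (o - 1)*(o + 1)*(o + 3)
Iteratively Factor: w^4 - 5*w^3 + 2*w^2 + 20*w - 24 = (w - 2)*(w^3 - 3*w^2 - 4*w + 12) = (w - 3)*(w - 2)*(w^2 - 4) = (w - 3)*(w - 2)^2*(w + 2)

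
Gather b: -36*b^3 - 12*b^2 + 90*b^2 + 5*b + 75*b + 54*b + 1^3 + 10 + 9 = -36*b^3 + 78*b^2 + 134*b + 20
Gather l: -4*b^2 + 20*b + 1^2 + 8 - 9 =-4*b^2 + 20*b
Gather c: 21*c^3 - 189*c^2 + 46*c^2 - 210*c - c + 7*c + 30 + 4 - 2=21*c^3 - 143*c^2 - 204*c + 32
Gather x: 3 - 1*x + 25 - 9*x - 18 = 10 - 10*x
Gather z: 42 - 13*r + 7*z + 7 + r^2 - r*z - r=r^2 - 14*r + z*(7 - r) + 49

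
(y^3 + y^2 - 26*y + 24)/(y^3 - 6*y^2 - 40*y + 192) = (y - 1)/(y - 8)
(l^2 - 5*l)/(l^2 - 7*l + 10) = l/(l - 2)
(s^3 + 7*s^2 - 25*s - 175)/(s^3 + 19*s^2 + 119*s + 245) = (s - 5)/(s + 7)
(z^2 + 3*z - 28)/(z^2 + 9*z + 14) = (z - 4)/(z + 2)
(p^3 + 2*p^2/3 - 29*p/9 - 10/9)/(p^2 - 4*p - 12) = (9*p^2 - 12*p - 5)/(9*(p - 6))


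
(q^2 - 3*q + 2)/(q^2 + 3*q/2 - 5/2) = 2*(q - 2)/(2*q + 5)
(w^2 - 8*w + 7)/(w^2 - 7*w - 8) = (-w^2 + 8*w - 7)/(-w^2 + 7*w + 8)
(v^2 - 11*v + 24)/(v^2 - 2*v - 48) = (v - 3)/(v + 6)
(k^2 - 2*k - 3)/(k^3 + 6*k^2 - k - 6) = (k - 3)/(k^2 + 5*k - 6)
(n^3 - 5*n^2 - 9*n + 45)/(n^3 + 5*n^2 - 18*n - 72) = (n^2 - 8*n + 15)/(n^2 + 2*n - 24)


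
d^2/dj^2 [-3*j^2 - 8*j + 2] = -6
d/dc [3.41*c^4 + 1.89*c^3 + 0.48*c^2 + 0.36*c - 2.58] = 13.64*c^3 + 5.67*c^2 + 0.96*c + 0.36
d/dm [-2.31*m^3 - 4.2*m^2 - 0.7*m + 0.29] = -6.93*m^2 - 8.4*m - 0.7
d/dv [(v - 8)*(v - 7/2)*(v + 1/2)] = 3*v^2 - 22*v + 89/4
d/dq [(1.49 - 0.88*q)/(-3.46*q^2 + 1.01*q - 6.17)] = (-3.0448*q^2 + 10.3108*q + 3.9247)/(11.9716*q^4 - 6.9892*q^3 + 43.7165*q^2 - 12.4634*q + 38.0689)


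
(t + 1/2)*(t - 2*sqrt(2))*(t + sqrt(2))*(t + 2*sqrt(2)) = t^4 + t^3/2 + sqrt(2)*t^3 - 8*t^2 + sqrt(2)*t^2/2 - 8*sqrt(2)*t - 4*t - 4*sqrt(2)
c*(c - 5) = c^2 - 5*c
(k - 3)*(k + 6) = k^2 + 3*k - 18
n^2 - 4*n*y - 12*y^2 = (n - 6*y)*(n + 2*y)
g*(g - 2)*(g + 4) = g^3 + 2*g^2 - 8*g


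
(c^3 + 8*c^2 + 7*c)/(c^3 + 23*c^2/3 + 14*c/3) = 3*(c + 1)/(3*c + 2)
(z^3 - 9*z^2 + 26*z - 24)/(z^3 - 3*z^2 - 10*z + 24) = (z - 3)/(z + 3)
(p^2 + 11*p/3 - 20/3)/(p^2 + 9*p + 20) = (p - 4/3)/(p + 4)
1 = 1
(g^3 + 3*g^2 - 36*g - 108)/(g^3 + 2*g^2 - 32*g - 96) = (g^2 + 9*g + 18)/(g^2 + 8*g + 16)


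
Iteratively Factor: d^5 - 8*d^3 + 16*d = (d + 2)*(d^4 - 2*d^3 - 4*d^2 + 8*d) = (d - 2)*(d + 2)*(d^3 - 4*d) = d*(d - 2)*(d + 2)*(d^2 - 4) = d*(d - 2)*(d + 2)^2*(d - 2)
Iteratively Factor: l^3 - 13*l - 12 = (l + 1)*(l^2 - l - 12) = (l - 4)*(l + 1)*(l + 3)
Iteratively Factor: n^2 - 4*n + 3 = (n - 1)*(n - 3)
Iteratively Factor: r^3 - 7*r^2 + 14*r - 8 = (r - 2)*(r^2 - 5*r + 4) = (r - 2)*(r - 1)*(r - 4)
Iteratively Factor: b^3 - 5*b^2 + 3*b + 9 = (b - 3)*(b^2 - 2*b - 3) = (b - 3)*(b + 1)*(b - 3)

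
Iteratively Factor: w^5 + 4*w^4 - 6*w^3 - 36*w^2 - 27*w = (w - 3)*(w^4 + 7*w^3 + 15*w^2 + 9*w) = w*(w - 3)*(w^3 + 7*w^2 + 15*w + 9) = w*(w - 3)*(w + 1)*(w^2 + 6*w + 9) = w*(w - 3)*(w + 1)*(w + 3)*(w + 3)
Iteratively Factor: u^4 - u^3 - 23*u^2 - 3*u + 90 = (u + 3)*(u^3 - 4*u^2 - 11*u + 30) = (u - 5)*(u + 3)*(u^2 + u - 6) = (u - 5)*(u - 2)*(u + 3)*(u + 3)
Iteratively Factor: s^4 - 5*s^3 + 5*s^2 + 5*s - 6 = (s - 2)*(s^3 - 3*s^2 - s + 3) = (s - 2)*(s + 1)*(s^2 - 4*s + 3) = (s - 2)*(s - 1)*(s + 1)*(s - 3)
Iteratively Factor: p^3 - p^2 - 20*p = (p)*(p^2 - p - 20) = p*(p + 4)*(p - 5)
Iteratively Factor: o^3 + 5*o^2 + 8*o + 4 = (o + 2)*(o^2 + 3*o + 2) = (o + 1)*(o + 2)*(o + 2)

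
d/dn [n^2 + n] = 2*n + 1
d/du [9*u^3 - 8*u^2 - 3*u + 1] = 27*u^2 - 16*u - 3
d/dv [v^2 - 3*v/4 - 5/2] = 2*v - 3/4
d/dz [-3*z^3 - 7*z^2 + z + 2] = -9*z^2 - 14*z + 1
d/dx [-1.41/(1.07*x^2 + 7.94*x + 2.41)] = (3.0174*x + 11.1954)/(1.07*x^2 + 7.94*x + 2.41)^2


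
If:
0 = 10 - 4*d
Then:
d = 5/2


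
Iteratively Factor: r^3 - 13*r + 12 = (r + 4)*(r^2 - 4*r + 3) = (r - 1)*(r + 4)*(r - 3)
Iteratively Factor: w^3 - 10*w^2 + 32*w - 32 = (w - 4)*(w^2 - 6*w + 8) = (w - 4)*(w - 2)*(w - 4)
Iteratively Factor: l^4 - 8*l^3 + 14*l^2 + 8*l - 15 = (l + 1)*(l^3 - 9*l^2 + 23*l - 15) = (l - 3)*(l + 1)*(l^2 - 6*l + 5) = (l - 5)*(l - 3)*(l + 1)*(l - 1)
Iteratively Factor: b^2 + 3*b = (b)*(b + 3)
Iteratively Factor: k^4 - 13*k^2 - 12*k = (k + 1)*(k^3 - k^2 - 12*k) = k*(k + 1)*(k^2 - k - 12) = k*(k - 4)*(k + 1)*(k + 3)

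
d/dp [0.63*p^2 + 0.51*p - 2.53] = 1.26*p + 0.51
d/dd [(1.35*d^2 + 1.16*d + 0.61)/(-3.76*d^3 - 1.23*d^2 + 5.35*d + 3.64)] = (5.076*d^4 + 8.7232*d^3 + 15.5301*d^2 + 11.3286*d + 0.9589)/(14.1376*d^6 + 9.2496*d^5 - 38.7191*d^4 - 40.5338*d^3 + 19.6681*d^2 + 38.948*d + 13.2496)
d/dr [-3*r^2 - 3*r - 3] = -6*r - 3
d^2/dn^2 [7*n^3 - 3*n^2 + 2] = 42*n - 6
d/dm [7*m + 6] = 7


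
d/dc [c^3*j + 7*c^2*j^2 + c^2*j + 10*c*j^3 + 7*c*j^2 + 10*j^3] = j*(3*c^2 + 14*c*j + 2*c + 10*j^2 + 7*j)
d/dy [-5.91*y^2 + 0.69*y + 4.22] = 0.69 - 11.82*y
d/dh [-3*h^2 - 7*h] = -6*h - 7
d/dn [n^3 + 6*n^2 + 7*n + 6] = 3*n^2 + 12*n + 7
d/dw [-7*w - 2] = -7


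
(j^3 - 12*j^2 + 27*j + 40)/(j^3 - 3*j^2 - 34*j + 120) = (j^2 - 7*j - 8)/(j^2 + 2*j - 24)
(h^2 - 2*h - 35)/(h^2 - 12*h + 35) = (h + 5)/(h - 5)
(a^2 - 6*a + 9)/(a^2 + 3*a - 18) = (a - 3)/(a + 6)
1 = 1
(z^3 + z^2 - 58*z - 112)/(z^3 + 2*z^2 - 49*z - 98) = (z - 8)/(z - 7)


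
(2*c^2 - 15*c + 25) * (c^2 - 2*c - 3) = 2*c^4 - 19*c^3 + 49*c^2 - 5*c - 75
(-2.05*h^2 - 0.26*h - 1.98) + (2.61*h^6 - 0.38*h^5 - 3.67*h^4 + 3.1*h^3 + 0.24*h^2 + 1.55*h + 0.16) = 2.61*h^6 - 0.38*h^5 - 3.67*h^4 + 3.1*h^3 - 1.81*h^2 + 1.29*h - 1.82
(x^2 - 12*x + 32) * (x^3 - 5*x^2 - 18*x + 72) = x^5 - 17*x^4 + 74*x^3 + 128*x^2 - 1440*x + 2304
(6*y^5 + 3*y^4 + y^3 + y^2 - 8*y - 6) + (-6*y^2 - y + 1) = 6*y^5 + 3*y^4 + y^3 - 5*y^2 - 9*y - 5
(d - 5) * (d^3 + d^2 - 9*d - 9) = d^4 - 4*d^3 - 14*d^2 + 36*d + 45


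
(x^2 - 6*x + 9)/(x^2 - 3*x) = (x - 3)/x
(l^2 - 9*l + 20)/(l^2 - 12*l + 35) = (l - 4)/(l - 7)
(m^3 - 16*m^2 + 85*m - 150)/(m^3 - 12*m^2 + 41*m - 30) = (m - 5)/(m - 1)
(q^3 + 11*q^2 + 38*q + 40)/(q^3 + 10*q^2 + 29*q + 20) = (q + 2)/(q + 1)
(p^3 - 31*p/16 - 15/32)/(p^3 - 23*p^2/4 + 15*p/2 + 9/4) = (p^2 - p/4 - 15/8)/(p^2 - 6*p + 9)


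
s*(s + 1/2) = s^2 + s/2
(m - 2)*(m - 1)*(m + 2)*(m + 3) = m^4 + 2*m^3 - 7*m^2 - 8*m + 12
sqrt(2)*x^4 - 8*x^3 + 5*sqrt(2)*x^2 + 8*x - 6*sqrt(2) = (x - 1)*(x - 3*sqrt(2))*(x - sqrt(2))*(sqrt(2)*x + sqrt(2))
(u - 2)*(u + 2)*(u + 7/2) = u^3 + 7*u^2/2 - 4*u - 14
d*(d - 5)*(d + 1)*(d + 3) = d^4 - d^3 - 17*d^2 - 15*d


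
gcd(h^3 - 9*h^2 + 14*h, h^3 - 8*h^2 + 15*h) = h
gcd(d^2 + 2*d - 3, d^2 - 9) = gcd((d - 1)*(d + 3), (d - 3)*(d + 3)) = d + 3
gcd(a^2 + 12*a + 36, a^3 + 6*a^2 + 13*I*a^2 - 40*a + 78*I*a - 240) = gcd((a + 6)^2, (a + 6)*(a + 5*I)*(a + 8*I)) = a + 6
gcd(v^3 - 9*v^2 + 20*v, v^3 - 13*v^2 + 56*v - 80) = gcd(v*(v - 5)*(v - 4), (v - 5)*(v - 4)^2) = v^2 - 9*v + 20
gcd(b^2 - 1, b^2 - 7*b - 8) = b + 1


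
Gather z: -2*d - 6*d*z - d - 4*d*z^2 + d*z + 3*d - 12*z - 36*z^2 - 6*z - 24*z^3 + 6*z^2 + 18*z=-5*d*z - 24*z^3 + z^2*(-4*d - 30)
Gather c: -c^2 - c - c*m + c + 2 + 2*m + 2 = -c^2 - c*m + 2*m + 4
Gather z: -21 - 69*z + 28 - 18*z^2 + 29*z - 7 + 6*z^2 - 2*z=-12*z^2 - 42*z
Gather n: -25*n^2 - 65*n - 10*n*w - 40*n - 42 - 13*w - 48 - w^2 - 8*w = -25*n^2 + n*(-10*w - 105) - w^2 - 21*w - 90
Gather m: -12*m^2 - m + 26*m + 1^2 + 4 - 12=-12*m^2 + 25*m - 7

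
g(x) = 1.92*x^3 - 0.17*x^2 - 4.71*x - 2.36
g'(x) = 5.76*x^2 - 0.34*x - 4.71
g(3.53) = 63.35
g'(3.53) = 65.86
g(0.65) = -4.97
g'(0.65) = -2.50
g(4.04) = 102.44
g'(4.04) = 87.93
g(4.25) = 121.94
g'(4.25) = 97.88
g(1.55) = -2.92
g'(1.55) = 8.60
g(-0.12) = -1.80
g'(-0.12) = -4.59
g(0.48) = -4.45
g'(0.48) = -3.55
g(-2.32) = -16.32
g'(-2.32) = 27.08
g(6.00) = 377.98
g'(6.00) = 200.61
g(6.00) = 377.98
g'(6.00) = 200.61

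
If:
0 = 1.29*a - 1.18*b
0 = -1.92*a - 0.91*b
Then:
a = 0.00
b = 0.00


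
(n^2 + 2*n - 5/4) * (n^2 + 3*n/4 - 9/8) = n^4 + 11*n^3/4 - 7*n^2/8 - 51*n/16 + 45/32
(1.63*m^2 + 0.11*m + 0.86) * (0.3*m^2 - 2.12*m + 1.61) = 0.489*m^4 - 3.4226*m^3 + 2.6491*m^2 - 1.6461*m + 1.3846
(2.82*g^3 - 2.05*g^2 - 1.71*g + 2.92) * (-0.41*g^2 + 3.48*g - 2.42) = -1.1562*g^5 + 10.6541*g^4 - 13.2573*g^3 - 2.187*g^2 + 14.2998*g - 7.0664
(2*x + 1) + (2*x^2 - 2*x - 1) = 2*x^2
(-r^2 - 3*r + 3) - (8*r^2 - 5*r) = -9*r^2 + 2*r + 3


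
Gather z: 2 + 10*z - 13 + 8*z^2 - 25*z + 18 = 8*z^2 - 15*z + 7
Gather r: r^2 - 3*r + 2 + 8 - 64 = r^2 - 3*r - 54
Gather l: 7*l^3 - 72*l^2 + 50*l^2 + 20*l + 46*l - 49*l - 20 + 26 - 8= 7*l^3 - 22*l^2 + 17*l - 2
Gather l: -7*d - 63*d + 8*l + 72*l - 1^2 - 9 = -70*d + 80*l - 10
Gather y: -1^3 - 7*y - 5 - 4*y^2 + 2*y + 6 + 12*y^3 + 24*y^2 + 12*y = 12*y^3 + 20*y^2 + 7*y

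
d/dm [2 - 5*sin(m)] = -5*cos(m)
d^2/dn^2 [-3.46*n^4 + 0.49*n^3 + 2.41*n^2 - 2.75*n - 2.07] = -41.52*n^2 + 2.94*n + 4.82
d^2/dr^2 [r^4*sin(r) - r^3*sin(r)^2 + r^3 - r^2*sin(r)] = -r^4*sin(r) + 8*r^3*cos(r) - 2*r^3*cos(2*r) + 13*r^2*sin(r) - 6*r^2*sin(2*r) - 4*r*cos(r) + 3*r*cos(2*r) + 3*r - 2*sin(r)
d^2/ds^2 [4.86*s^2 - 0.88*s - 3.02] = 9.72000000000000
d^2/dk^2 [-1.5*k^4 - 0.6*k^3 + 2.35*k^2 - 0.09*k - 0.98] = -18.0*k^2 - 3.6*k + 4.7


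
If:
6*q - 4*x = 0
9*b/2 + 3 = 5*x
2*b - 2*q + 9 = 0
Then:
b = -41/4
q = -23/4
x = -69/8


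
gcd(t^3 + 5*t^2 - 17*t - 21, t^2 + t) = t + 1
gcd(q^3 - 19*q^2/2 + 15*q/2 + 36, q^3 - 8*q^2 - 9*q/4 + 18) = q^2 - 13*q/2 - 12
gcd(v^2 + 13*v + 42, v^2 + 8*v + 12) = v + 6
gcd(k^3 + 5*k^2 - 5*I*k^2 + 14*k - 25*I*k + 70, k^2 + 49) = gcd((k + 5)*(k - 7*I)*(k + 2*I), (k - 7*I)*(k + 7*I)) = k - 7*I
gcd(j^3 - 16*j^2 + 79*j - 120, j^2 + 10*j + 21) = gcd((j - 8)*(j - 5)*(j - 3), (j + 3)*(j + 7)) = 1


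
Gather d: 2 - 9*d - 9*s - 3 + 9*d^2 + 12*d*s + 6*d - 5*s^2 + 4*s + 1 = 9*d^2 + d*(12*s - 3) - 5*s^2 - 5*s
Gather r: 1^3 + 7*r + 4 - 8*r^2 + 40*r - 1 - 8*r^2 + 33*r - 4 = -16*r^2 + 80*r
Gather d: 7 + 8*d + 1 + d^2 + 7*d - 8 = d^2 + 15*d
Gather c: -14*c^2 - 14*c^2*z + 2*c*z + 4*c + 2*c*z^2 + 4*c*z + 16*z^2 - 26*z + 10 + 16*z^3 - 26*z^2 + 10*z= c^2*(-14*z - 14) + c*(2*z^2 + 6*z + 4) + 16*z^3 - 10*z^2 - 16*z + 10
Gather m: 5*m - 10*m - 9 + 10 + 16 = 17 - 5*m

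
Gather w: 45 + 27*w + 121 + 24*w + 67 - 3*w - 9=48*w + 224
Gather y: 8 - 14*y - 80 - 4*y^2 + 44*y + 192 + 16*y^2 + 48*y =12*y^2 + 78*y + 120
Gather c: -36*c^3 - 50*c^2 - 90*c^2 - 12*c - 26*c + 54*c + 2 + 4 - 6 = -36*c^3 - 140*c^2 + 16*c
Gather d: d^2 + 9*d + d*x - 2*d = d^2 + d*(x + 7)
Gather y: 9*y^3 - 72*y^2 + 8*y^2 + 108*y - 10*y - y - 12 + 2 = 9*y^3 - 64*y^2 + 97*y - 10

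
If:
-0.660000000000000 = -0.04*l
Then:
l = 16.50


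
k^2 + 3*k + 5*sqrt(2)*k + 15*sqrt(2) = (k + 3)*(k + 5*sqrt(2))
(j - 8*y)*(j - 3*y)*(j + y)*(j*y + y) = j^4*y - 10*j^3*y^2 + j^3*y + 13*j^2*y^3 - 10*j^2*y^2 + 24*j*y^4 + 13*j*y^3 + 24*y^4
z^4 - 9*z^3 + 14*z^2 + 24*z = z*(z - 6)*(z - 4)*(z + 1)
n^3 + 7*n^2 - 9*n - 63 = (n - 3)*(n + 3)*(n + 7)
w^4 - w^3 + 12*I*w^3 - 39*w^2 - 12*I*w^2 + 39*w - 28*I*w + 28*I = (w - 1)*(w + I)*(w + 4*I)*(w + 7*I)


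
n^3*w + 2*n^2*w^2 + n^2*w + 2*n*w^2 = n*(n + 2*w)*(n*w + w)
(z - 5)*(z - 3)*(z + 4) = z^3 - 4*z^2 - 17*z + 60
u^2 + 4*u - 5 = (u - 1)*(u + 5)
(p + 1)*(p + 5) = p^2 + 6*p + 5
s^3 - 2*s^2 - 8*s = s*(s - 4)*(s + 2)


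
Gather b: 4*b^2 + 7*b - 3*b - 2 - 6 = 4*b^2 + 4*b - 8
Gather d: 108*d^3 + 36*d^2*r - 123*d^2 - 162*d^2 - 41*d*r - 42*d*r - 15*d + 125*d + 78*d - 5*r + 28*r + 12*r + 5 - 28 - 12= 108*d^3 + d^2*(36*r - 285) + d*(188 - 83*r) + 35*r - 35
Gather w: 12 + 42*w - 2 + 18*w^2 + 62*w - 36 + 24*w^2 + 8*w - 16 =42*w^2 + 112*w - 42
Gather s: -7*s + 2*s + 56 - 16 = 40 - 5*s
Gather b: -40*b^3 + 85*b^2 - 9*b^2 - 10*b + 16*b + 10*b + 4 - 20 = -40*b^3 + 76*b^2 + 16*b - 16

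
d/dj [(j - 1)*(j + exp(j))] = j*exp(j) + 2*j - 1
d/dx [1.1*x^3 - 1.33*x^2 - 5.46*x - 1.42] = 3.3*x^2 - 2.66*x - 5.46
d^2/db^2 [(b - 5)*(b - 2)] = 2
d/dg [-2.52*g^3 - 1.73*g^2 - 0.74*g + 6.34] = -7.56*g^2 - 3.46*g - 0.74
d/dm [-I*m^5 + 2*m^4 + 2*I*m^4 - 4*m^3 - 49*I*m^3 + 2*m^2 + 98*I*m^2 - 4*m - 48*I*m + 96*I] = -5*I*m^4 + m^3*(8 + 8*I) - m^2*(12 + 147*I) + m*(4 + 196*I) - 4 - 48*I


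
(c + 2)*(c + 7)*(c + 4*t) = c^3 + 4*c^2*t + 9*c^2 + 36*c*t + 14*c + 56*t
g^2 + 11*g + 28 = (g + 4)*(g + 7)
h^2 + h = h*(h + 1)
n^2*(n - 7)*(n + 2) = n^4 - 5*n^3 - 14*n^2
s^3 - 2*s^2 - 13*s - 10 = (s - 5)*(s + 1)*(s + 2)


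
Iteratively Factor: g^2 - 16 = (g + 4)*(g - 4)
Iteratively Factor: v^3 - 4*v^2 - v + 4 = (v + 1)*(v^2 - 5*v + 4) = (v - 1)*(v + 1)*(v - 4)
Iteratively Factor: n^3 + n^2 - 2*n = (n - 1)*(n^2 + 2*n) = n*(n - 1)*(n + 2)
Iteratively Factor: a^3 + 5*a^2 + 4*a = (a)*(a^2 + 5*a + 4) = a*(a + 1)*(a + 4)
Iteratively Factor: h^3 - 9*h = (h)*(h^2 - 9) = h*(h - 3)*(h + 3)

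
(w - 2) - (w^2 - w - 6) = -w^2 + 2*w + 4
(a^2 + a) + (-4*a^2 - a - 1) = -3*a^2 - 1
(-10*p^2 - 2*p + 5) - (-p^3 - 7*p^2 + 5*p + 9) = p^3 - 3*p^2 - 7*p - 4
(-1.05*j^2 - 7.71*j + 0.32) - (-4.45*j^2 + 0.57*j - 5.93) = 3.4*j^2 - 8.28*j + 6.25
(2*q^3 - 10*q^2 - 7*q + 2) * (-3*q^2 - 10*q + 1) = -6*q^5 + 10*q^4 + 123*q^3 + 54*q^2 - 27*q + 2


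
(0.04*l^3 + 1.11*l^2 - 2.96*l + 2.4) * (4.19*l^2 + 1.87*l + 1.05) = 0.1676*l^5 + 4.7257*l^4 - 10.2847*l^3 + 5.6863*l^2 + 1.38*l + 2.52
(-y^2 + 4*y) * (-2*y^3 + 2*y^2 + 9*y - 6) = 2*y^5 - 10*y^4 - y^3 + 42*y^2 - 24*y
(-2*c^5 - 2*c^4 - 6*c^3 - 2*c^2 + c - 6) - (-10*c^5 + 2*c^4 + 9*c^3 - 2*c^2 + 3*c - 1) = 8*c^5 - 4*c^4 - 15*c^3 - 2*c - 5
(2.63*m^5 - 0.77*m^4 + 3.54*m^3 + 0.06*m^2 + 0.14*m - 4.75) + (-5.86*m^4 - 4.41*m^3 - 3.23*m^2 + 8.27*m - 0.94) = 2.63*m^5 - 6.63*m^4 - 0.87*m^3 - 3.17*m^2 + 8.41*m - 5.69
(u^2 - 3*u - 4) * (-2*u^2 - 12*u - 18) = -2*u^4 - 6*u^3 + 26*u^2 + 102*u + 72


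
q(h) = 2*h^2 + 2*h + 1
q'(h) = 4*h + 2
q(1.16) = 6.01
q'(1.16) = 6.64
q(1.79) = 10.99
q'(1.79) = 9.16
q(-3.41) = 17.44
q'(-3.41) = -11.64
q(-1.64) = 3.10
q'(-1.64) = -4.56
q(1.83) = 11.36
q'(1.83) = 9.32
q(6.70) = 104.18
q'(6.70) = 28.80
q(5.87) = 81.65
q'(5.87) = 25.48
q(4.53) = 51.10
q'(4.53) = 20.12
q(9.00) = 181.00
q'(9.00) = 38.00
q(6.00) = 85.00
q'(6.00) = 26.00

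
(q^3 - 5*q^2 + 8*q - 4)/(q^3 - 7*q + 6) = (q - 2)/(q + 3)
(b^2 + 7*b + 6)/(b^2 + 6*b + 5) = (b + 6)/(b + 5)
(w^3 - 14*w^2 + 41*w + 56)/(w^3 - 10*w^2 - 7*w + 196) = (w^2 - 7*w - 8)/(w^2 - 3*w - 28)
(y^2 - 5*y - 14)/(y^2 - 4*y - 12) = (y - 7)/(y - 6)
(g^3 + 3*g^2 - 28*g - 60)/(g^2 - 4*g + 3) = (g^3 + 3*g^2 - 28*g - 60)/(g^2 - 4*g + 3)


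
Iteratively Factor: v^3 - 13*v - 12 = (v + 1)*(v^2 - v - 12) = (v + 1)*(v + 3)*(v - 4)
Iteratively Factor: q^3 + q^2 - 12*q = (q + 4)*(q^2 - 3*q) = q*(q + 4)*(q - 3)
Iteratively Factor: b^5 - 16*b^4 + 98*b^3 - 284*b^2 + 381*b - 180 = (b - 5)*(b^4 - 11*b^3 + 43*b^2 - 69*b + 36) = (b - 5)*(b - 1)*(b^3 - 10*b^2 + 33*b - 36) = (b - 5)*(b - 4)*(b - 1)*(b^2 - 6*b + 9) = (b - 5)*(b - 4)*(b - 3)*(b - 1)*(b - 3)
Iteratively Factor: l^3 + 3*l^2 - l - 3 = (l + 1)*(l^2 + 2*l - 3) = (l - 1)*(l + 1)*(l + 3)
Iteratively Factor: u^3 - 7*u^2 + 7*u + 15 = (u - 5)*(u^2 - 2*u - 3) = (u - 5)*(u - 3)*(u + 1)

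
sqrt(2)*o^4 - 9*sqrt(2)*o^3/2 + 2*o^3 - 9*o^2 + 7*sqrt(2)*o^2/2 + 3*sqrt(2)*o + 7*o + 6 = (o - 3)*(o - 2)*(o + sqrt(2))*(sqrt(2)*o + sqrt(2)/2)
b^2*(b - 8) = b^3 - 8*b^2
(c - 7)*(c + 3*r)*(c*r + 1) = c^3*r + 3*c^2*r^2 - 7*c^2*r + c^2 - 21*c*r^2 + 3*c*r - 7*c - 21*r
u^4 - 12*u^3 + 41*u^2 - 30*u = u*(u - 6)*(u - 5)*(u - 1)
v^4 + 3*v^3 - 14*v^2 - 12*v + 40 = (v - 2)^2*(v + 2)*(v + 5)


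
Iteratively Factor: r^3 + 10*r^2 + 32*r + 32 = (r + 2)*(r^2 + 8*r + 16) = (r + 2)*(r + 4)*(r + 4)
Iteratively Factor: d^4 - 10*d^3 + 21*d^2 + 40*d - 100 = (d + 2)*(d^3 - 12*d^2 + 45*d - 50) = (d - 2)*(d + 2)*(d^2 - 10*d + 25) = (d - 5)*(d - 2)*(d + 2)*(d - 5)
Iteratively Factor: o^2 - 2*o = (o)*(o - 2)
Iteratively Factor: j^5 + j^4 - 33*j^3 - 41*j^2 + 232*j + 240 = (j - 5)*(j^4 + 6*j^3 - 3*j^2 - 56*j - 48) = (j - 5)*(j + 4)*(j^3 + 2*j^2 - 11*j - 12) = (j - 5)*(j + 4)^2*(j^2 - 2*j - 3) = (j - 5)*(j + 1)*(j + 4)^2*(j - 3)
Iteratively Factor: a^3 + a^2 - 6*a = (a)*(a^2 + a - 6) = a*(a + 3)*(a - 2)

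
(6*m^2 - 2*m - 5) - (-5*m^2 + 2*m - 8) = 11*m^2 - 4*m + 3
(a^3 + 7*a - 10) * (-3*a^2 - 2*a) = -3*a^5 - 2*a^4 - 21*a^3 + 16*a^2 + 20*a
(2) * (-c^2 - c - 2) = -2*c^2 - 2*c - 4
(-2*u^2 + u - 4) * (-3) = 6*u^2 - 3*u + 12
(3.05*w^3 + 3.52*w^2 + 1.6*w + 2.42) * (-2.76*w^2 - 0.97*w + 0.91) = -8.418*w^5 - 12.6737*w^4 - 5.0549*w^3 - 5.028*w^2 - 0.8914*w + 2.2022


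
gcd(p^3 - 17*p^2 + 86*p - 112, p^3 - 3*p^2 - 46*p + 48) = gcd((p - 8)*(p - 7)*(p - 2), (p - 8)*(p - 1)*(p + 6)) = p - 8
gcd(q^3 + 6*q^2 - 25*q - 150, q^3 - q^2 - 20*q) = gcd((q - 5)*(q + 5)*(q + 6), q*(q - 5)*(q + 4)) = q - 5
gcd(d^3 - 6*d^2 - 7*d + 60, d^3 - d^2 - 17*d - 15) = d^2 - 2*d - 15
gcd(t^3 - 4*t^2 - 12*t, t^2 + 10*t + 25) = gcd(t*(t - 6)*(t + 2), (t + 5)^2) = 1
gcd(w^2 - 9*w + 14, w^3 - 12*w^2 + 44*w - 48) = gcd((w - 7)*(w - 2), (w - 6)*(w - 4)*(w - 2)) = w - 2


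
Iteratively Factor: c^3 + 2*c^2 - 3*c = (c)*(c^2 + 2*c - 3) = c*(c + 3)*(c - 1)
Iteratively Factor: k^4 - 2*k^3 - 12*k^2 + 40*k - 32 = (k - 2)*(k^3 - 12*k + 16) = (k - 2)*(k + 4)*(k^2 - 4*k + 4) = (k - 2)^2*(k + 4)*(k - 2)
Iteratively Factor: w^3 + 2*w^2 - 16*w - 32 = (w + 4)*(w^2 - 2*w - 8) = (w + 2)*(w + 4)*(w - 4)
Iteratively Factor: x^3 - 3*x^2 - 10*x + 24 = (x - 4)*(x^2 + x - 6) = (x - 4)*(x + 3)*(x - 2)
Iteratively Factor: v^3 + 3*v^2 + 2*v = (v)*(v^2 + 3*v + 2) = v*(v + 2)*(v + 1)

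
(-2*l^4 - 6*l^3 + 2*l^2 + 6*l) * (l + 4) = -2*l^5 - 14*l^4 - 22*l^3 + 14*l^2 + 24*l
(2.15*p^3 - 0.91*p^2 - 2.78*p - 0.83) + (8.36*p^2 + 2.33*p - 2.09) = 2.15*p^3 + 7.45*p^2 - 0.45*p - 2.92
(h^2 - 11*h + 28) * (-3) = -3*h^2 + 33*h - 84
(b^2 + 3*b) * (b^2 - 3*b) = b^4 - 9*b^2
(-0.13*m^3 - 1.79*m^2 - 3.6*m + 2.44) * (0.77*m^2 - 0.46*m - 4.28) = -0.1001*m^5 - 1.3185*m^4 - 1.3922*m^3 + 11.196*m^2 + 14.2856*m - 10.4432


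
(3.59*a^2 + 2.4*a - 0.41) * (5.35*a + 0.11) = 19.2065*a^3 + 13.2349*a^2 - 1.9295*a - 0.0451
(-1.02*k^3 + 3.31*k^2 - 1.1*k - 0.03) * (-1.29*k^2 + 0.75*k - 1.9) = 1.3158*k^5 - 5.0349*k^4 + 5.8395*k^3 - 7.0753*k^2 + 2.0675*k + 0.057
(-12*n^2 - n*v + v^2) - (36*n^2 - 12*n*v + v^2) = -48*n^2 + 11*n*v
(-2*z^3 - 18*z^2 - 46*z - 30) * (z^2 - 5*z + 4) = -2*z^5 - 8*z^4 + 36*z^3 + 128*z^2 - 34*z - 120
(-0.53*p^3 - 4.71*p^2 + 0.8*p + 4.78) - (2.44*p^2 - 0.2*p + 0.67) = -0.53*p^3 - 7.15*p^2 + 1.0*p + 4.11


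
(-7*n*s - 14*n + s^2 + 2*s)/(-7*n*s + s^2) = (s + 2)/s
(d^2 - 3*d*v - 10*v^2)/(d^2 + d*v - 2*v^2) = (-d + 5*v)/(-d + v)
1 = 1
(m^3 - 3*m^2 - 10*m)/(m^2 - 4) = m*(m - 5)/(m - 2)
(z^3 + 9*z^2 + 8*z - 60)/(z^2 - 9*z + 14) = (z^2 + 11*z + 30)/(z - 7)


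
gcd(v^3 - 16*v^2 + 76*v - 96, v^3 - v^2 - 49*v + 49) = 1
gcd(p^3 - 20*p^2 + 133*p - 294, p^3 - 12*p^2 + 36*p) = p - 6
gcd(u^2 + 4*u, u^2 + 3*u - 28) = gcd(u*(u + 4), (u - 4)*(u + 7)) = 1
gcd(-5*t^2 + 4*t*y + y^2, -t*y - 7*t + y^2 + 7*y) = -t + y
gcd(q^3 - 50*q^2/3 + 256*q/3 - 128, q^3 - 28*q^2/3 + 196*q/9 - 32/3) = q^2 - 26*q/3 + 16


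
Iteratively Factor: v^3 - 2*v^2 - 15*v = (v + 3)*(v^2 - 5*v) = (v - 5)*(v + 3)*(v)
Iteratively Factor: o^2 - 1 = (o + 1)*(o - 1)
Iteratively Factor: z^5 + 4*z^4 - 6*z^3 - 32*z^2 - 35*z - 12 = (z + 1)*(z^4 + 3*z^3 - 9*z^2 - 23*z - 12) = (z + 1)^2*(z^3 + 2*z^2 - 11*z - 12) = (z + 1)^2*(z + 4)*(z^2 - 2*z - 3) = (z + 1)^3*(z + 4)*(z - 3)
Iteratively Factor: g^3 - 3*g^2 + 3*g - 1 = (g - 1)*(g^2 - 2*g + 1) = (g - 1)^2*(g - 1)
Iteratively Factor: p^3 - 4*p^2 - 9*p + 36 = (p + 3)*(p^2 - 7*p + 12) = (p - 3)*(p + 3)*(p - 4)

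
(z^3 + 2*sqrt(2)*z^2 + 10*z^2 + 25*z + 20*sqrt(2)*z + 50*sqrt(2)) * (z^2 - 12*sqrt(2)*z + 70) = z^5 - 10*sqrt(2)*z^4 + 10*z^4 - 100*sqrt(2)*z^3 + 47*z^3 - 110*sqrt(2)*z^2 + 220*z^2 + 550*z + 1400*sqrt(2)*z + 3500*sqrt(2)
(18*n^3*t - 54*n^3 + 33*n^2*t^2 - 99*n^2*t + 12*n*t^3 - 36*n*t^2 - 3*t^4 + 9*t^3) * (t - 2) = 18*n^3*t^2 - 90*n^3*t + 108*n^3 + 33*n^2*t^3 - 165*n^2*t^2 + 198*n^2*t + 12*n*t^4 - 60*n*t^3 + 72*n*t^2 - 3*t^5 + 15*t^4 - 18*t^3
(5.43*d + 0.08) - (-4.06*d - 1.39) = 9.49*d + 1.47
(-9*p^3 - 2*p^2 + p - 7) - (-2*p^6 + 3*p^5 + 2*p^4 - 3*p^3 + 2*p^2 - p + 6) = 2*p^6 - 3*p^5 - 2*p^4 - 6*p^3 - 4*p^2 + 2*p - 13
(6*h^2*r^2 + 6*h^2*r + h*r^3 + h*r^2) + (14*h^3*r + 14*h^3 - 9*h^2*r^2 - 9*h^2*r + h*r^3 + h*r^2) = 14*h^3*r + 14*h^3 - 3*h^2*r^2 - 3*h^2*r + 2*h*r^3 + 2*h*r^2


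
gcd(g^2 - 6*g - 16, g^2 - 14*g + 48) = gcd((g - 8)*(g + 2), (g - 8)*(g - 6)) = g - 8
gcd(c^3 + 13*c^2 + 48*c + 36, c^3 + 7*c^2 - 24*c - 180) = c^2 + 12*c + 36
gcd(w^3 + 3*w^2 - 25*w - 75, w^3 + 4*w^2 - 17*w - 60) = w^2 + 8*w + 15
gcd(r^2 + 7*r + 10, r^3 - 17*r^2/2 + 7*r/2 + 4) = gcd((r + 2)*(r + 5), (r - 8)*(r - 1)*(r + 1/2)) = 1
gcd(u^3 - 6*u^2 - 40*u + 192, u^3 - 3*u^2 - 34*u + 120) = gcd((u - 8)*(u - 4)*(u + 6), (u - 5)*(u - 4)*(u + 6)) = u^2 + 2*u - 24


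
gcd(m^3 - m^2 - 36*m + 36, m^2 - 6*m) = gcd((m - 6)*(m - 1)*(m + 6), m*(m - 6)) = m - 6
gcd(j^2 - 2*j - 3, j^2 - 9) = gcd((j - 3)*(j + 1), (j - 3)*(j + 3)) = j - 3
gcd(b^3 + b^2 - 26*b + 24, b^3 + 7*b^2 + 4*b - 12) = b^2 + 5*b - 6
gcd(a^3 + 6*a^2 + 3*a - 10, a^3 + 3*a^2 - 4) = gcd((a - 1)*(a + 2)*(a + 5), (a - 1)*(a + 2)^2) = a^2 + a - 2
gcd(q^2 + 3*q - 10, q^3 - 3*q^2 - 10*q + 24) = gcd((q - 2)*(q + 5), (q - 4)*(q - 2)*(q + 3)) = q - 2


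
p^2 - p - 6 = (p - 3)*(p + 2)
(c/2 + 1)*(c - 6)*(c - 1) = c^3/2 - 5*c^2/2 - 4*c + 6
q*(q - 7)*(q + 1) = q^3 - 6*q^2 - 7*q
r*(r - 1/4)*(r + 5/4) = r^3 + r^2 - 5*r/16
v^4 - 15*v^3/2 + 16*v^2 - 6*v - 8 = (v - 4)*(v - 2)^2*(v + 1/2)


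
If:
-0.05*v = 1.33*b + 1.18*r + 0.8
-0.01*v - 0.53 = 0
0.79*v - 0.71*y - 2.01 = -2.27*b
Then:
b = 0.312775330396476*y + 19.3303964757709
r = -0.352534906294333*y - 20.2198536548943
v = -53.00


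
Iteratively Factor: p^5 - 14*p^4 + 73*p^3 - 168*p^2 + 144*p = (p)*(p^4 - 14*p^3 + 73*p^2 - 168*p + 144) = p*(p - 3)*(p^3 - 11*p^2 + 40*p - 48) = p*(p - 4)*(p - 3)*(p^2 - 7*p + 12) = p*(p - 4)^2*(p - 3)*(p - 3)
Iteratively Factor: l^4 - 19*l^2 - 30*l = (l)*(l^3 - 19*l - 30) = l*(l + 3)*(l^2 - 3*l - 10) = l*(l + 2)*(l + 3)*(l - 5)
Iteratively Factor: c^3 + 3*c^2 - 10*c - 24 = (c + 2)*(c^2 + c - 12) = (c - 3)*(c + 2)*(c + 4)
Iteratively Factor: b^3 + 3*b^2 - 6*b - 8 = (b + 4)*(b^2 - b - 2) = (b + 1)*(b + 4)*(b - 2)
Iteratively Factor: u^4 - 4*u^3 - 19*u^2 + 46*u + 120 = (u + 3)*(u^3 - 7*u^2 + 2*u + 40) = (u - 5)*(u + 3)*(u^2 - 2*u - 8) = (u - 5)*(u + 2)*(u + 3)*(u - 4)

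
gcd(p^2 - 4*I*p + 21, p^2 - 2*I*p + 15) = p + 3*I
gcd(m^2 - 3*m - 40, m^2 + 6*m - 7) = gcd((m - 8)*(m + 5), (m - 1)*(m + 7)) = 1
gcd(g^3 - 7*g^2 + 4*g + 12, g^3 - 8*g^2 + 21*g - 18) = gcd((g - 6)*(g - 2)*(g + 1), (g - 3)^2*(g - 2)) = g - 2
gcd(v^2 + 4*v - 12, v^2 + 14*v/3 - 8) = v + 6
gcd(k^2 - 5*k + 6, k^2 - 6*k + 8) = k - 2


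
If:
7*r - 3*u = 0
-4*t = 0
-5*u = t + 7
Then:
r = -3/5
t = 0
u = -7/5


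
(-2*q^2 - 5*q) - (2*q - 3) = -2*q^2 - 7*q + 3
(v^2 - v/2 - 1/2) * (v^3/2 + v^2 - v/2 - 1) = v^5/2 + 3*v^4/4 - 5*v^3/4 - 5*v^2/4 + 3*v/4 + 1/2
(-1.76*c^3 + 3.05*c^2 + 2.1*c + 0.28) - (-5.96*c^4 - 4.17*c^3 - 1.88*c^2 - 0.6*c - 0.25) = 5.96*c^4 + 2.41*c^3 + 4.93*c^2 + 2.7*c + 0.53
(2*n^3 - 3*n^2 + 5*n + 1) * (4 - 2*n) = -4*n^4 + 14*n^3 - 22*n^2 + 18*n + 4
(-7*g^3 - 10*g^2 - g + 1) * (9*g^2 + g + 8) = -63*g^5 - 97*g^4 - 75*g^3 - 72*g^2 - 7*g + 8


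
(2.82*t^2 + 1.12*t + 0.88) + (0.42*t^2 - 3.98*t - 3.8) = 3.24*t^2 - 2.86*t - 2.92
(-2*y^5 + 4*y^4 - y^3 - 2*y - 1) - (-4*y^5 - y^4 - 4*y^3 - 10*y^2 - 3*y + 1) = 2*y^5 + 5*y^4 + 3*y^3 + 10*y^2 + y - 2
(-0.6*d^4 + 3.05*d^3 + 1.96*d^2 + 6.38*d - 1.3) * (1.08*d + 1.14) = -0.648*d^5 + 2.61*d^4 + 5.5938*d^3 + 9.1248*d^2 + 5.8692*d - 1.482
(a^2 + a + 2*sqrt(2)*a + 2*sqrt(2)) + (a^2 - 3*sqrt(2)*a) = 2*a^2 - sqrt(2)*a + a + 2*sqrt(2)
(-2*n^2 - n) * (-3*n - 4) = 6*n^3 + 11*n^2 + 4*n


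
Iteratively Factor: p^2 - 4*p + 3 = (p - 3)*(p - 1)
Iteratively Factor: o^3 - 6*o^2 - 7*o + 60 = (o - 5)*(o^2 - o - 12) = (o - 5)*(o + 3)*(o - 4)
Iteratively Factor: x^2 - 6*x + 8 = (x - 2)*(x - 4)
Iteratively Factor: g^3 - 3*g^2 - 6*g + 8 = (g - 4)*(g^2 + g - 2) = (g - 4)*(g + 2)*(g - 1)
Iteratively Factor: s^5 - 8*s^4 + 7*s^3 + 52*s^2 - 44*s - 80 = (s - 4)*(s^4 - 4*s^3 - 9*s^2 + 16*s + 20) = (s - 4)*(s + 1)*(s^3 - 5*s^2 - 4*s + 20) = (s - 5)*(s - 4)*(s + 1)*(s^2 - 4) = (s - 5)*(s - 4)*(s + 1)*(s + 2)*(s - 2)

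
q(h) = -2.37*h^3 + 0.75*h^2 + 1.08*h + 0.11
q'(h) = -7.11*h^2 + 1.5*h + 1.08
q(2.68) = -37.23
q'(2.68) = -45.97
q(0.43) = 0.52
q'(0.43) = 0.41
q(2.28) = -21.62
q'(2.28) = -32.46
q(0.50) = 0.54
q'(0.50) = 0.05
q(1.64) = -6.56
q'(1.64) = -15.58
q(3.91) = -125.87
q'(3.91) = -101.75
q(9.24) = -1795.54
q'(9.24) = -592.09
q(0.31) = 0.45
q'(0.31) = 0.86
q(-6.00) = 532.55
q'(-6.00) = -263.88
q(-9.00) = 1778.87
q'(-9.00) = -588.33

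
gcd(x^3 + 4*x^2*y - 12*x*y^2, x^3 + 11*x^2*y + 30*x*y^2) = x^2 + 6*x*y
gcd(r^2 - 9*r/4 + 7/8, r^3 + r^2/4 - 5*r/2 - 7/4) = r - 7/4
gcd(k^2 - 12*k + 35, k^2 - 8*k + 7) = k - 7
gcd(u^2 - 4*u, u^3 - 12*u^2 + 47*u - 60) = u - 4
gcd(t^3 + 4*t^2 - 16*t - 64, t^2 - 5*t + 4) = t - 4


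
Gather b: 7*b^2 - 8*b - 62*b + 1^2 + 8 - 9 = 7*b^2 - 70*b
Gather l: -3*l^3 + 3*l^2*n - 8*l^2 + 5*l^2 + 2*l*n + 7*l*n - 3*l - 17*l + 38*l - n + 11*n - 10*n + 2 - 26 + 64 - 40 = -3*l^3 + l^2*(3*n - 3) + l*(9*n + 18)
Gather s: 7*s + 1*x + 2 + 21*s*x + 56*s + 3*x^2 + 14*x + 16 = s*(21*x + 63) + 3*x^2 + 15*x + 18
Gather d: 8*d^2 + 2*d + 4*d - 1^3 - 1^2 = 8*d^2 + 6*d - 2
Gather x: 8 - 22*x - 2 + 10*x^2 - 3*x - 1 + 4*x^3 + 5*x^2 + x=4*x^3 + 15*x^2 - 24*x + 5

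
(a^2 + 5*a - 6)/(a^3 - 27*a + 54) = (a - 1)/(a^2 - 6*a + 9)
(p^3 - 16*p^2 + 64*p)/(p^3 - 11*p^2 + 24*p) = (p - 8)/(p - 3)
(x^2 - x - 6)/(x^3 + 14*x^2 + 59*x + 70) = (x - 3)/(x^2 + 12*x + 35)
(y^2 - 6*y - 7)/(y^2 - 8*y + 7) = (y + 1)/(y - 1)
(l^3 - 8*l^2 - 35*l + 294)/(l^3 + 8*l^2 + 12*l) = (l^2 - 14*l + 49)/(l*(l + 2))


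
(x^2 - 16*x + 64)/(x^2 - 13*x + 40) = (x - 8)/(x - 5)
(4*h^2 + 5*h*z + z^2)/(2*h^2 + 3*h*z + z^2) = (4*h + z)/(2*h + z)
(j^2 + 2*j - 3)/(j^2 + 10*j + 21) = (j - 1)/(j + 7)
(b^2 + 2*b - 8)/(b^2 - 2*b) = (b + 4)/b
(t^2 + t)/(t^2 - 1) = t/(t - 1)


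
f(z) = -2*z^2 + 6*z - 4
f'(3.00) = -6.00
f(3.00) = -4.00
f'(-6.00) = 30.00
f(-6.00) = -112.00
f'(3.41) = -7.64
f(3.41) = -6.80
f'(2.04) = -2.16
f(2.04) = -0.08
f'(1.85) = -1.40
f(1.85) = 0.26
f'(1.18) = 1.28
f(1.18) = 0.30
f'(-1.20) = 10.80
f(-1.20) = -14.08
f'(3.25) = -7.00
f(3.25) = -5.62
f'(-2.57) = 16.28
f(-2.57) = -32.63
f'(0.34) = 4.64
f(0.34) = -2.19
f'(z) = 6 - 4*z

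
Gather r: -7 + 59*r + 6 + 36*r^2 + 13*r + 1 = 36*r^2 + 72*r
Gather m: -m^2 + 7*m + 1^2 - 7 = -m^2 + 7*m - 6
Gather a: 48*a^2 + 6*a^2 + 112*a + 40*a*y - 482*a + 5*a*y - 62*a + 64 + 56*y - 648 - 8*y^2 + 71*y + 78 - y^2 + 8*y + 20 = 54*a^2 + a*(45*y - 432) - 9*y^2 + 135*y - 486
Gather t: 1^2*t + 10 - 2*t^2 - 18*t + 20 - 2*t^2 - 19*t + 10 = -4*t^2 - 36*t + 40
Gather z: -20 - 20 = -40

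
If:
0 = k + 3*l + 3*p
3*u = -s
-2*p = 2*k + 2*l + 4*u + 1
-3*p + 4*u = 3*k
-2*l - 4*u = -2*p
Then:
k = -3/34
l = 4/17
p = -7/34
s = 45/68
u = -15/68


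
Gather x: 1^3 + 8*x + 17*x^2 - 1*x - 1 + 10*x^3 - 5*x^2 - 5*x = 10*x^3 + 12*x^2 + 2*x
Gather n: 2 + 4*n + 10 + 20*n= 24*n + 12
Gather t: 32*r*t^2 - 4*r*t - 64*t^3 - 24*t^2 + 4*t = -64*t^3 + t^2*(32*r - 24) + t*(4 - 4*r)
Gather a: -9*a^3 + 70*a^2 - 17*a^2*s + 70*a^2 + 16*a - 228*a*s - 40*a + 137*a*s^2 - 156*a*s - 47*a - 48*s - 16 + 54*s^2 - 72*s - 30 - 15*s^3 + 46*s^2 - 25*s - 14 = -9*a^3 + a^2*(140 - 17*s) + a*(137*s^2 - 384*s - 71) - 15*s^3 + 100*s^2 - 145*s - 60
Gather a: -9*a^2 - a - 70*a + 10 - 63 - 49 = -9*a^2 - 71*a - 102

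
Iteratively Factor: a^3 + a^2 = (a + 1)*(a^2) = a*(a + 1)*(a)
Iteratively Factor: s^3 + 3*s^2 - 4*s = (s - 1)*(s^2 + 4*s) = s*(s - 1)*(s + 4)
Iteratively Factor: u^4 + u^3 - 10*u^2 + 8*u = (u + 4)*(u^3 - 3*u^2 + 2*u) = (u - 1)*(u + 4)*(u^2 - 2*u) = u*(u - 1)*(u + 4)*(u - 2)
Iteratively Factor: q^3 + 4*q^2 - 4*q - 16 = (q + 2)*(q^2 + 2*q - 8) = (q + 2)*(q + 4)*(q - 2)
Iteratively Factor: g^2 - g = (g - 1)*(g)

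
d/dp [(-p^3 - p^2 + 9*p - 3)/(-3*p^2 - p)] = (3*p^4 + 2*p^3 + 28*p^2 - 18*p - 3)/(p^2*(9*p^2 + 6*p + 1))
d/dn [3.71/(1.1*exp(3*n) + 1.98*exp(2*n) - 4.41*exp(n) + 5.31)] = (-12.243*exp(2*n) - 14.6916*exp(n) + 16.3611)*exp(n)/(1.1*exp(3*n) + 1.98*exp(2*n) - 4.41*exp(n) + 5.31)^2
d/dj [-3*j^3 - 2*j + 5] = -9*j^2 - 2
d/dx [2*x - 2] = 2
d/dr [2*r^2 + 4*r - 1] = 4*r + 4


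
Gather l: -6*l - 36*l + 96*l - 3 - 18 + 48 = 54*l + 27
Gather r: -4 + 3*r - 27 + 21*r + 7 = 24*r - 24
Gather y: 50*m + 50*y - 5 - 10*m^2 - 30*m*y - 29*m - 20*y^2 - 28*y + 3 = -10*m^2 + 21*m - 20*y^2 + y*(22 - 30*m) - 2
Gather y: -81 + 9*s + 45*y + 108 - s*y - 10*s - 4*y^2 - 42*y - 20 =-s - 4*y^2 + y*(3 - s) + 7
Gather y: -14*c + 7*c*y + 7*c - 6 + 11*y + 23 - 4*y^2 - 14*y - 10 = -7*c - 4*y^2 + y*(7*c - 3) + 7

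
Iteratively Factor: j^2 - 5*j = (j - 5)*(j)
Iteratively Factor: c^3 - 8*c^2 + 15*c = (c - 5)*(c^2 - 3*c) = (c - 5)*(c - 3)*(c)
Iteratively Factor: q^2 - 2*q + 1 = (q - 1)*(q - 1)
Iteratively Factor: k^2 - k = (k)*(k - 1)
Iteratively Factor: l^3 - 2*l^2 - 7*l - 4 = (l + 1)*(l^2 - 3*l - 4) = (l + 1)^2*(l - 4)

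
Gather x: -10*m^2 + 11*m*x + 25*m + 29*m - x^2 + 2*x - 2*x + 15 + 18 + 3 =-10*m^2 + 11*m*x + 54*m - x^2 + 36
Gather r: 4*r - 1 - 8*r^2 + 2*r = -8*r^2 + 6*r - 1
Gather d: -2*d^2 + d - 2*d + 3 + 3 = -2*d^2 - d + 6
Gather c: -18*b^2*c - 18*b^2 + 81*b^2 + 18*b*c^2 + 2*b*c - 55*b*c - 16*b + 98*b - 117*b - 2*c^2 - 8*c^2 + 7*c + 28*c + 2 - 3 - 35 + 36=63*b^2 - 35*b + c^2*(18*b - 10) + c*(-18*b^2 - 53*b + 35)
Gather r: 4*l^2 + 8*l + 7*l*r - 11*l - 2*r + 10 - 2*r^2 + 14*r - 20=4*l^2 - 3*l - 2*r^2 + r*(7*l + 12) - 10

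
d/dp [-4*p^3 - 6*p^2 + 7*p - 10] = -12*p^2 - 12*p + 7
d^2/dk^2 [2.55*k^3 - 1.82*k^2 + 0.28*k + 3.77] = 15.3*k - 3.64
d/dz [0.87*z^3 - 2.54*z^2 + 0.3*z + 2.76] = 2.61*z^2 - 5.08*z + 0.3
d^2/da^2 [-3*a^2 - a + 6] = -6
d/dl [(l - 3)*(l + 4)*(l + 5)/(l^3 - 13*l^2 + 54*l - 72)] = (-19*l^2 + 8*l + 416)/(l^4 - 20*l^3 + 148*l^2 - 480*l + 576)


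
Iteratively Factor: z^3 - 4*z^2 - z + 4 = (z + 1)*(z^2 - 5*z + 4) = (z - 1)*(z + 1)*(z - 4)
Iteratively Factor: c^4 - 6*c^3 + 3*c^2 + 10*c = (c - 5)*(c^3 - c^2 - 2*c) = c*(c - 5)*(c^2 - c - 2) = c*(c - 5)*(c - 2)*(c + 1)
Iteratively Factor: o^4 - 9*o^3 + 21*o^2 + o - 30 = (o - 5)*(o^3 - 4*o^2 + o + 6) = (o - 5)*(o + 1)*(o^2 - 5*o + 6) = (o - 5)*(o - 3)*(o + 1)*(o - 2)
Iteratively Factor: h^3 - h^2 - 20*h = (h + 4)*(h^2 - 5*h) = h*(h + 4)*(h - 5)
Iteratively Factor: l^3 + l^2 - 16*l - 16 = (l - 4)*(l^2 + 5*l + 4) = (l - 4)*(l + 1)*(l + 4)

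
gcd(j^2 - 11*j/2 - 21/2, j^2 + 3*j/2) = j + 3/2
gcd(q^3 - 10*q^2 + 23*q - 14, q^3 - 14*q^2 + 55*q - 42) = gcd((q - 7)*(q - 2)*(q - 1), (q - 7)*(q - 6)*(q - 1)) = q^2 - 8*q + 7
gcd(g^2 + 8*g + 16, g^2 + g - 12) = g + 4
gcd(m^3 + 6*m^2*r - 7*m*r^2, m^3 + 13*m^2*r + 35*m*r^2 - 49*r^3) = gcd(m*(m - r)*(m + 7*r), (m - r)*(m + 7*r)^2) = -m^2 - 6*m*r + 7*r^2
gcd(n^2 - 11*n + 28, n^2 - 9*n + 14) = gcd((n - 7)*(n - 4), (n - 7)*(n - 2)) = n - 7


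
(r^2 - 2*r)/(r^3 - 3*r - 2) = r/(r^2 + 2*r + 1)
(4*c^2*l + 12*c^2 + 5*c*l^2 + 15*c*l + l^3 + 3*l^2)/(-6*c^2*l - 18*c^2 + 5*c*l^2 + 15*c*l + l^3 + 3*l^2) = (-4*c^2 - 5*c*l - l^2)/(6*c^2 - 5*c*l - l^2)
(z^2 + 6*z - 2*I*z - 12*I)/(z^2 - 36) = (z - 2*I)/(z - 6)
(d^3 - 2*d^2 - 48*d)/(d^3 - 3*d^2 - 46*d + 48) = d/(d - 1)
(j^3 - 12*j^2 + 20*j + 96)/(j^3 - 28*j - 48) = (j - 8)/(j + 4)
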